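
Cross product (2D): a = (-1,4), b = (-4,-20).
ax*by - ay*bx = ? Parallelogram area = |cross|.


cross = -1*(-20) - 4*(-4) = 20 + 16 = 36
Parallelogram area = |36| = 36

cross = 36, parallelogram area = 36


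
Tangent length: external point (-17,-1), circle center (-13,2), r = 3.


d = sqrt((-17+ 13)^2 + (-1-2)^2) = sqrt(16+9) = 5.0000
L = sqrt(25.0000 - 9) = sqrt(16.0000) = 4.0000

4.0000


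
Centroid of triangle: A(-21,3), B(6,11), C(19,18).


Gx = (-21+6+19)/3 = 4/3 = 1.3333
Gy = (3+11+18)/3 = 32/3 = 10.6667

G = (1.3333, 10.6667)


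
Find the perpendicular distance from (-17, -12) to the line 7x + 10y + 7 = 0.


|7*(-17) + 10*(-12) + 7| = |-232| = 232
sqrt(49 + 100) = sqrt(149) = 12.2066
d = 232/sqrt(149) = 19.0062

19.0062


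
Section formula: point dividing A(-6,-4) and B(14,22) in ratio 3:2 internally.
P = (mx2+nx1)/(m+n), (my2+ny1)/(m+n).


Px = (3*14 + 2*(-6))/5 = 30/5 = 6.0000
Py = (3*22 + 2*(-4))/5 = 58/5 = 11.6000

P = (6.0000, 11.6000)


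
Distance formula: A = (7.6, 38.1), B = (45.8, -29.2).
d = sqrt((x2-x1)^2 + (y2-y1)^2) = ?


dx = 45.8 - 7.6 = 38.2
dy = -29.2 - 38.1 = -67.3
d = sqrt(1459.24 + 4529.29) = sqrt(5988.53) = 77.3856

77.3856


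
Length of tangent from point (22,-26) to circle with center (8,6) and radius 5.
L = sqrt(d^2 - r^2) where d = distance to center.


d = sqrt((22-8)^2 + (-26-6)^2) = sqrt(196+1024) = 34.9285
L = sqrt(1220.0000 - 25) = sqrt(1195.0000) = 34.5688

34.5688


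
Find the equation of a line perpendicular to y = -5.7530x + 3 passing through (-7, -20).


Perpendicular slope = -1/m1 = -1/(-5.7530) = 0.1738
b2 = y0 - m2*x0 = -20 - 7/(-5.7530) = -20 + 1.2168 = -18.7832

y = 0.1738x - 18.7832


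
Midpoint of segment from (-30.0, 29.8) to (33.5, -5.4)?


Mx = (-30.0 + 33.5)/2 = 3.5/2 = 1.7500
My = (29.8 - 5.4)/2 = 24.4/2 = 12.2000

(1.7500, 12.2000)


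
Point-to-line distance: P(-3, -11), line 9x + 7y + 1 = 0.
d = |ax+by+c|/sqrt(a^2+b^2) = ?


|9*(-3) + 7*(-11) + 1| = |-103| = 103
sqrt(81 + 49) = sqrt(130) = 11.4018
d = 103/sqrt(130) = 9.0337

9.0337


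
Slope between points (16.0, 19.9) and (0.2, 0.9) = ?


dy = 0.9 - 19.9 = -19.0
dx = 0.2 - 16.0 = -15.8
m = -19.0/(-15.8) = 1.2025

m = 1.2025


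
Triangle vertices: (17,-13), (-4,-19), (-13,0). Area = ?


17*(-19-0) = -323
-4*(0+ 13) = -52
-13*(-13+ 19) = -78
sum = -453
Area = |-453|/2 = 226.5000

226.5000 sq units


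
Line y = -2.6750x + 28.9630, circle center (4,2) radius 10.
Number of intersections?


Substitute y = -2.6750x + 28.9630: (x-4)^2 + (-2.6750x+28.9630-2)^2 = 100
Expand to Ax^2 + Bx + C = 0, where b-k = 26.963
A = 1+m^2 = 8.155625
B = 2(m(b-k) - h) = 2(-2.6750*26.963 - 4) = -152.25205
C = h^2 + (b-k)^2 - r^2 = 16 + 727.003369 - 100 = 643.003369
disc = B^2-4AC = 23180.6867 - 20976.3774 = 2204.3093
disc > 0

2 intersection points


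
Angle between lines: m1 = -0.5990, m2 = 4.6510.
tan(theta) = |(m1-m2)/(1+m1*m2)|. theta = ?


m1-m2 = -5.25
1+m1*m2 = -1.785949
tan(theta) = |-5.25/(-1.785949)| = 2.939614
theta = arctan(|-5.25/(-1.785949)|) = 71.2127 degrees (acute angle)

71.2127 degrees


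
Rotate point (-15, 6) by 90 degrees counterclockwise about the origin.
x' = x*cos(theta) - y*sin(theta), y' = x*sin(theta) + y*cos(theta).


cos(90) = 0, sin(90) = 1
x' = -15*0 - 6*1 = -6
y' = -15*1 + 6*0 = -15

(-6, -15)


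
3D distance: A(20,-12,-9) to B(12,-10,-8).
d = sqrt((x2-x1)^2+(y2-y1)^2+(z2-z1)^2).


dx=-8, dy=2, dz=1
d = sqrt(64+4+1) = sqrt(69) = 8.3066

8.3066


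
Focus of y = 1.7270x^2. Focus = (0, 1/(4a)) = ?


a = 1.7270
4a = 6.9080
focus = (0, 1/6.9080) = (0, 0.1448)

Focus = (0, 0.1448)


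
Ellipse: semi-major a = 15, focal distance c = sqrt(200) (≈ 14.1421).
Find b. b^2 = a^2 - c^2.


b^2 = 15^2 - (sqrt(200))^2 = 225 - 200 = 25
b = sqrt(25) = 5

b = 5


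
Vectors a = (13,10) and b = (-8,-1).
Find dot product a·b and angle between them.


a·b = 13*(-8) + 10*(-1) = -104 - 10 = -114
|a| = sqrt(169+100) = 16.4012
|b| = sqrt(64+1) = 8.0623
cos(theta) = -114/(sqrt(269)*sqrt(65)) = -114/sqrt(17485) = -0.862129
theta = arccos(-114/sqrt(17485)) = 149.5564 degrees

a·b = -114, theta = 149.5564 deg


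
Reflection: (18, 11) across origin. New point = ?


Reflection rule for origin: (-x, -y)
(18, 11) -> (-18, -11)

(-18, -11)


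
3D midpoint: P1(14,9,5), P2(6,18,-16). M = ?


Mx = (14+6)/2 = 10.0000
My = (9+18)/2 = 13.5000
Mz = (5- 16)/2 = -5.5000

M = (10.0000, 13.5000, -5.5000)


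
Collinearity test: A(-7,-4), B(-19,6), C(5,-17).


-7*(6+ 17) - 19*(-17+ 4) + 5*(-4-6)
= -161 + 247 - 50 = 36

No, not collinear (determinant = 36)


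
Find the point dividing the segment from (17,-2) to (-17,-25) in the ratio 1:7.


Px = (1*(-17) + 7*17)/8 = 102/8 = 12.7500
Py = (1*(-25) + 7*(-2))/8 = -39/8 = -4.8750

P = (12.7500, -4.8750)


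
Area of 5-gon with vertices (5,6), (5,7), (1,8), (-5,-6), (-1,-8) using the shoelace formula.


sum(xi*y_{i+1}) = 5*7 + 5*8 + 1*(-6) - 5*(-8) - 1*6 = 103
sum(yi*x_{i+1}) = 6*5 + 7*1 + 8*(-5) - 6*(-1) - 8*5 = -37
Area = |103 + 37|/2 = 140/2 = 70.0000

70.0000 sq units


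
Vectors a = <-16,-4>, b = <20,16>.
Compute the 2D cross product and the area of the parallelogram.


cross = -16*16 + 4*20 = -256 + 80 = -176
Parallelogram area = |-176| = 176

cross = -176, parallelogram area = 176


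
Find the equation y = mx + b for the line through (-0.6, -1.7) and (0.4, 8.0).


m = (9.7)/(1.0) = 9.7000
b = y1 - m*x1 = -1.7 - (9.7*(-0.6))/(1.0) = -1.7 + 5.8200 = 4.1200

y = 9.7000x + 4.1200


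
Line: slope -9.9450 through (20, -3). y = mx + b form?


y + 3 = -9.9450(x - 20)
y = -9.9450x - 3 + 9.9450*20
y = -9.9450x + 195.9000

y = -9.9450x + 195.9000


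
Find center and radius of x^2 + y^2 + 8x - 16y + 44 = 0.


h = -D/2 = -8/2 = -4
k = -E/2 = 16/2 = 8
r^2 = h^2 + k^2 - F = 16 + 64 - 44 = 36
r = 6

Center (-4, 8), radius = 6


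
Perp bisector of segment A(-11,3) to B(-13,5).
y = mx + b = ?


Midpoint = (-12, 4)
Slope of AB = dy/dx = 2/(-2) = -1.0000
Perp slope = -dx/dy = 2/2 = 1.0000
b = My - (perp slope)*Mx = 4 + (-2*(-12))/2 = 4 + 12.0000 = 16.0000

y = 1.0000x + 16.0000


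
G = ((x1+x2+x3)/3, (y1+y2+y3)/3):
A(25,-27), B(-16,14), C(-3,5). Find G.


Gx = (25- 16- 3)/3 = 6/3 = 2.0000
Gy = (-27+14+5)/3 = -8/3 = -2.6667

G = (2.0000, -2.6667)


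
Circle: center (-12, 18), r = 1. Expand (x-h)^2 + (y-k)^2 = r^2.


(x+ 12)^2 + (y-18)^2 = 1^2
D = -2h = 24, E = -2k = -36
F = h^2+k^2-r^2 = 144+324-1 = 467

x^2 + y^2 + 24x - 36y + 467 = 0


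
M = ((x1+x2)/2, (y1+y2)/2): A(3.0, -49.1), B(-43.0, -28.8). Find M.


Mx = (3.0 - 43.0)/2 = -40.0/2 = -20.0000
My = (-49.1 - 28.8)/2 = -77.9/2 = -38.9500

(-20.0000, -38.9500)


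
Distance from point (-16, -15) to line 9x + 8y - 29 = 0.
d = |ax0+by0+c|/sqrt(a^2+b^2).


|9*(-16) + 8*(-15) - 29| = |-293| = 293
sqrt(81 + 64) = sqrt(145) = 12.0416
d = 293/sqrt(145) = 24.3323

24.3323


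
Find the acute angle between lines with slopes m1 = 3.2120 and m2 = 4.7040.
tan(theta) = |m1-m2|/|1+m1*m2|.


m1-m2 = -1.492
1+m1*m2 = 16.109248
tan(theta) = |-1.492/16.109248| = 0.092618
theta = arctan(|-1.492/16.109248|) = 5.2915 degrees (acute angle)

5.2915 degrees


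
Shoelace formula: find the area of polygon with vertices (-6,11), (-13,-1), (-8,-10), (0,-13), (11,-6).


sum(xi*y_{i+1}) = -6*(-1) - 13*(-10) - 8*(-13) + 0*(-6) + 11*11 = 361
sum(yi*x_{i+1}) = 11*(-13) - 1*(-8) - 10*0 - 13*11 - 6*(-6) = -242
Area = |361 + 242|/2 = 603/2 = 301.5000

301.5000 sq units


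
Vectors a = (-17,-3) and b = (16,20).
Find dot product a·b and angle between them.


a·b = -17*16 - 3*20 = -272 - 60 = -332
|a| = sqrt(289+9) = 17.2627
|b| = sqrt(256+400) = 25.6125
cos(theta) = -332/(sqrt(298)*sqrt(656)) = -332/sqrt(195488) = -0.750893
theta = arccos(-332/sqrt(195488)) = 138.6678 degrees

a·b = -332, theta = 138.6678 deg


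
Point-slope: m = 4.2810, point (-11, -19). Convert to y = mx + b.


y + 19 = 4.2810(x + 11)
y = 4.2810x - 19 - 4.2810*(-11)
y = 4.2810x + 28.0910

y = 4.2810x + 28.0910


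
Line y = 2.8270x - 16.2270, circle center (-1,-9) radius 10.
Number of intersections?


Substitute y = 2.8270x - 16.2270: (x+ 1)^2 + (2.8270x- 16.2270+ 9)^2 = 100
Expand to Ax^2 + Bx + C = 0, where b-k = -7.227
A = 1+m^2 = 8.991929
B = 2(m(b-k) - h) = 2(2.8270*(-7.227) + 1) = -38.861458
C = h^2 + (b-k)^2 - r^2 = 1 + 52.229529 - 100 = -46.770471
disc = B^2-4AC = 1510.2129 + 1682.2270 = 3192.4399
disc > 0

2 intersection points


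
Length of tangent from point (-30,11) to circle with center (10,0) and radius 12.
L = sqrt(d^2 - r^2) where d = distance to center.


d = sqrt((-30-10)^2 + (11-0)^2) = sqrt(1600+121) = 41.4849
L = sqrt(1721.0000 - 144) = sqrt(1577.0000) = 39.7115

39.7115


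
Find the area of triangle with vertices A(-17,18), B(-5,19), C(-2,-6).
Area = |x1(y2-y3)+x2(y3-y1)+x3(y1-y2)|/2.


-17*(19+ 6) = -425
-5*(-6-18) = 120
-2*(18-19) = 2
sum = -303
Area = |-303|/2 = 151.5000

151.5000 sq units


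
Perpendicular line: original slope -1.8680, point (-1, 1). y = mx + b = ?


Perpendicular slope = -1/m1 = -1/(-1.8680) = 0.5353
b2 = y0 - m2*x0 = 1 - 1/(-1.8680) = 1 + 0.5353 = 1.5353

y = 0.5353x + 1.5353


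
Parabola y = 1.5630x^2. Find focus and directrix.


a = 1.5630
1/(4a) = 0.1599
Focus = (0, 0.1599)
Directrix: y = -0.1599

Focus = (0, 0.1599), Directrix: y = -0.1599


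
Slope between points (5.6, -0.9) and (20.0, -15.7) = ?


dy = -15.7 + 0.9 = -14.8
dx = 20.0 - 5.6 = 14.4
m = -14.8/14.4 = -1.0278

m = -1.0278


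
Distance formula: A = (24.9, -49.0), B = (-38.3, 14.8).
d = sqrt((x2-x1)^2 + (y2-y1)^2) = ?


dx = -38.3 - 24.9 = -63.2
dy = 14.8 + 49.0 = 63.8
d = sqrt(3994.24 + 4070.44) = sqrt(8064.68) = 89.8036

89.8036


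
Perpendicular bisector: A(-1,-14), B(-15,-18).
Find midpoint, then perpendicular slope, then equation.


Midpoint = (-8, -16)
Slope of AB = dy/dx = -4/(-14) = 0.2857
Perp slope = -dx/dy = -14/4 = -3.5000
b = My - (perp slope)*Mx = -16 + (-14*(-8))/(-4) = -16 - 28.0000 = -44.0000

y = -3.5000x - 44.0000


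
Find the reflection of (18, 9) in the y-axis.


Reflection rule for y-axis: (-x, y)
(18, 9) -> (-18, 9)

(-18, 9)


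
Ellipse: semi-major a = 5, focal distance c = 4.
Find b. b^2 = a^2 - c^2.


b^2 = 5^2 - (4)^2 = 25 - 16 = 9
b = sqrt(9) = 3

b = 3


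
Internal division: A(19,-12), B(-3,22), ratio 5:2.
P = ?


Px = (5*(-3) + 2*19)/7 = 23/7 = 3.2857
Py = (5*22 + 2*(-12))/7 = 86/7 = 12.2857

P = (3.2857, 12.2857)


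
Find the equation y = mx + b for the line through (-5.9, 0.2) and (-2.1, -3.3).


m = (-3.5)/(3.8) = -0.9211
b = y1 - m*x1 = 0.2 - (-3.5*(-5.9))/(3.8) = 0.2 - 5.4342 = -5.2342

y = -0.9211x - 5.2342


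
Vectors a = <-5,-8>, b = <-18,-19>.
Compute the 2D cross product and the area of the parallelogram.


cross = -5*(-19) + 8*(-18) = 95 - 144 = -49
Parallelogram area = |-49| = 49

cross = -49, parallelogram area = 49


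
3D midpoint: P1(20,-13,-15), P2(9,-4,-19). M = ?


Mx = (20+9)/2 = 14.5000
My = (-13- 4)/2 = -8.5000
Mz = (-15- 19)/2 = -17.0000

M = (14.5000, -8.5000, -17.0000)


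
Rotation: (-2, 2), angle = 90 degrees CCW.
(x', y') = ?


cos(90) = 0, sin(90) = 1
x' = -2*0 - 2*1 = -2
y' = -2*1 + 2*0 = -2

(-2, -2)


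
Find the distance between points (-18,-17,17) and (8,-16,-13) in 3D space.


dx=26, dy=1, dz=-30
d = sqrt(676+1+900) = sqrt(1577) = 39.7115

39.7115


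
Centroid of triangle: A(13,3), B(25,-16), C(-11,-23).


Gx = (13+25- 11)/3 = 27/3 = 9.0000
Gy = (3- 16- 23)/3 = -36/3 = -12.0000

G = (9.0000, -12.0000)


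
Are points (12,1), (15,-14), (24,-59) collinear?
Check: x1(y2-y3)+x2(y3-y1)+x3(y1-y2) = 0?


12*(-14+ 59) + 15*(-59-1) + 24*(1+ 14)
= 540 - 900 + 360 = 0

Yes, collinear (determinant = 0)


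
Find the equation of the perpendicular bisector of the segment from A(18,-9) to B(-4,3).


Midpoint = (7, -3)
Slope of AB = dy/dx = 12/(-22) = -0.5455
Perp slope = -dx/dy = 22/12 = 1.8333
b = My - (perp slope)*Mx = -3 + (-22*7)/12 = -3 - 12.8333 = -15.8333

y = 1.8333x - 15.8333


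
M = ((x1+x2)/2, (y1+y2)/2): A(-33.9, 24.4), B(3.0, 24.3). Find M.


Mx = (-33.9 + 3.0)/2 = -30.9/2 = -15.4500
My = (24.4 + 24.3)/2 = 48.7/2 = 24.3500

(-15.4500, 24.3500)


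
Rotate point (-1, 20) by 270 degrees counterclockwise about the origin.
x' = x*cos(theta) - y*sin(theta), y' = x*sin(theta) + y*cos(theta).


cos(270) = 0, sin(270) = -1
x' = -1*0 - 20*(-1) = 20
y' = -1*(-1) + 20*0 = 1

(20, 1)


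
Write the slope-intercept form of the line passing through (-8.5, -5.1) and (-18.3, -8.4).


m = (-3.3)/(-9.8) = 0.3367
b = y1 - m*x1 = -5.1 - (-3.3*(-8.5))/(-9.8) = -5.1 + 2.8622 = -2.2378

y = 0.3367x - 2.2378


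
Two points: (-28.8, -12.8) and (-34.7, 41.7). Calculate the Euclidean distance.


dx = -34.7 + 28.8 = -5.9
dy = 41.7 + 12.8 = 54.5
d = sqrt(34.81 + 2970.25) = sqrt(3005.06) = 54.8184

54.8184


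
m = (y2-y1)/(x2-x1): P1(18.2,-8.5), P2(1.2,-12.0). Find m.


dy = -12.0 + 8.5 = -3.5
dx = 1.2 - 18.2 = -17.0
m = -3.5/(-17.0) = 0.2059

m = 0.2059


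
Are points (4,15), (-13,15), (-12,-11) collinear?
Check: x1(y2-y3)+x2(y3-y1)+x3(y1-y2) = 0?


4*(15+ 11) - 13*(-11-15) - 12*(15-15)
= 104 + 338 + 0 = 442

No, not collinear (determinant = 442)


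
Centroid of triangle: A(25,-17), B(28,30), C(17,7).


Gx = (25+28+17)/3 = 70/3 = 23.3333
Gy = (-17+30+7)/3 = 20/3 = 6.6667

G = (23.3333, 6.6667)


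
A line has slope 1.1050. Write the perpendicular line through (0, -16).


Perpendicular slope = -1/m1 = -1/1.1050 = -0.9050
b2 = y0 - m2*x0 = -16 + 0/1.1050 = -16 + 0 = -16.0000

y = -0.9050x - 16.0000


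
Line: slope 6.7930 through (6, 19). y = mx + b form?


y - 19 = 6.7930(x - 6)
y = 6.7930x + 19 - 6.7930*6
y = 6.7930x - 21.7580

y = 6.7930x - 21.7580


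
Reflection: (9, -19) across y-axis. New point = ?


Reflection rule for y-axis: (-x, y)
(9, -19) -> (-9, -19)

(-9, -19)


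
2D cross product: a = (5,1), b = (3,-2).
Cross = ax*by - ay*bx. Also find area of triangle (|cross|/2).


cross = 5*(-2) - 1*3 = -10 - 3 = -13
Triangle area = |-13|/2 = 13/2 = 6.5000

cross = -13, triangle area = 6.5000


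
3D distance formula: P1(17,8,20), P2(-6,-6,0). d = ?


dx=-23, dy=-14, dz=-20
d = sqrt(529+196+400) = sqrt(1125) = 33.5410

33.5410


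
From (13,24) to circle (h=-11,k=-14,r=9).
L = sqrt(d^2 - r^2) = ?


d = sqrt((13+ 11)^2 + (24+ 14)^2) = sqrt(576+1444) = 44.9444
L = sqrt(2020.0000 - 81) = sqrt(1939.0000) = 44.0341

44.0341


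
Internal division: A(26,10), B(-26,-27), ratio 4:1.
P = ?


Px = (4*(-26) + 1*26)/5 = -78/5 = -15.6000
Py = (4*(-27) + 1*10)/5 = -98/5 = -19.6000

P = (-15.6000, -19.6000)


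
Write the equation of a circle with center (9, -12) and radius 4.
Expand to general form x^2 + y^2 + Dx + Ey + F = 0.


(x-9)^2 + (y+ 12)^2 = 4^2
D = -2h = -18, E = -2k = 24
F = h^2+k^2-r^2 = 81+144-16 = 209

x^2 + y^2 - 18x + 24y + 209 = 0


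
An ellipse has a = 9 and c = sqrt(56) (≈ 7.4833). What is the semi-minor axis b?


b^2 = 9^2 - (sqrt(56))^2 = 81 - 56 = 25
b = sqrt(25) = 5

b = 5


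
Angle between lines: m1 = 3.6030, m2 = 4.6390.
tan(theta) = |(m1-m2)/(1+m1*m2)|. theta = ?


m1-m2 = -1.036
1+m1*m2 = 17.714317
tan(theta) = |-1.036/17.714317| = 0.058484
theta = arctan(|-1.036/17.714317|) = 3.3471 degrees (acute angle)

3.3471 degrees


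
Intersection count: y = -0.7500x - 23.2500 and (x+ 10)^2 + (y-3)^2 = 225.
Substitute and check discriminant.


Substitute y = -0.7500x - 23.2500: (x+ 10)^2 + (-0.7500x- 23.2500-3)^2 = 225
Expand to Ax^2 + Bx + C = 0, where b-k = -26.25
A = 1+m^2 = 1.5625
B = 2(m(b-k) - h) = 2(-0.7500*(-26.25) + 10) = 59.375
C = h^2 + (b-k)^2 - r^2 = 100 + 689.0625 - 225 = 564.0625
disc = B^2-4AC = 3525.3906 - 3525.3906 = 0
disc = 0

1 intersection point (tangent)


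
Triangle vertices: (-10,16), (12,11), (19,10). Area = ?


-10*(11-10) = -10
12*(10-16) = -72
19*(16-11) = 95
sum = 13
Area = |13|/2 = 6.5000

6.5000 sq units


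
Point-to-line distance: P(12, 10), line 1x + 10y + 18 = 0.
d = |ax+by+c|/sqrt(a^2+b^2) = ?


|1*12 + 10*10 + 18| = |130| = 130
sqrt(1 + 100) = sqrt(101) = 10.0499
d = 130/sqrt(101) = 12.9355

12.9355


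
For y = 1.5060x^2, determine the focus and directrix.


a = 1.5060
1/(4a) = 0.1660
Focus = (0, 0.1660)
Directrix: y = -0.1660

Focus = (0, 0.1660), Directrix: y = -0.1660


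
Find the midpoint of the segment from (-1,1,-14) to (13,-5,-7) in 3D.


Mx = (-1+13)/2 = 6.0000
My = (1- 5)/2 = -2.0000
Mz = (-14- 7)/2 = -10.5000

M = (6.0000, -2.0000, -10.5000)


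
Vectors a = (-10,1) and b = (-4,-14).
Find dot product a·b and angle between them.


a·b = -10*(-4) + 1*(-14) = 40 - 14 = 26
|a| = sqrt(100+1) = 10.0499
|b| = sqrt(16+196) = 14.5602
cos(theta) = 26/(sqrt(101)*sqrt(212)) = 26/sqrt(21412) = 0.177683
theta = arccos(26/sqrt(21412)) = 79.7652 degrees

a·b = 26, theta = 79.7652 deg


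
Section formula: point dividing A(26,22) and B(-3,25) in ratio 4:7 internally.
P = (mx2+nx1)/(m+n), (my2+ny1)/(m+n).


Px = (4*(-3) + 7*26)/11 = 170/11 = 15.4545
Py = (4*25 + 7*22)/11 = 254/11 = 23.0909

P = (15.4545, 23.0909)


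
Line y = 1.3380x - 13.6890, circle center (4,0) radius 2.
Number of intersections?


Substitute y = 1.3380x - 13.6890: (x-4)^2 + (1.3380x- 13.6890-0)^2 = 4
Expand to Ax^2 + Bx + C = 0, where b-k = -13.689
A = 1+m^2 = 2.790244
B = 2(m(b-k) - h) = 2(1.3380*(-13.689) - 4) = -44.631764
C = h^2 + (b-k)^2 - r^2 = 16 + 187.388721 - 4 = 199.388721
disc = B^2-4AC = 1991.9944 - 2225.3727 = -233.3783
disc < 0

0 intersection points


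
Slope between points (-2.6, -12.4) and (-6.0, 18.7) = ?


dy = 18.7 + 12.4 = 31.1
dx = -6.0 + 2.6 = -3.4
m = 31.1/(-3.4) = -9.1471

m = -9.1471


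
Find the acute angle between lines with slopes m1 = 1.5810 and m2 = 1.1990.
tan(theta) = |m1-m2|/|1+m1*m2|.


m1-m2 = 0.382
1+m1*m2 = 2.895619
tan(theta) = |0.382/2.895619| = 0.131923
theta = arctan(|0.382/2.895619|) = 7.5153 degrees (acute angle)

7.5153 degrees


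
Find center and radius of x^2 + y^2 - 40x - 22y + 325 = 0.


h = -D/2 = 40/2 = 20
k = -E/2 = 22/2 = 11
r^2 = h^2 + k^2 - F = 400 + 121 - 325 = 196
r = 14

Center (20, 11), radius = 14


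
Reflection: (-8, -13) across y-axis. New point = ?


Reflection rule for y-axis: (-x, y)
(-8, -13) -> (8, -13)

(8, -13)


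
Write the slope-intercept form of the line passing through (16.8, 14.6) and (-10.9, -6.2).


m = (-20.8)/(-27.7) = 0.7509
b = y1 - m*x1 = 14.6 - (-20.8*16.8)/(-27.7) = 14.6 - 12.6152 = 1.9848

y = 0.7509x + 1.9848


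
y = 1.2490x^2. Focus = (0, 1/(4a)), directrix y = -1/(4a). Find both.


a = 1.2490
1/(4a) = 0.2002
Focus = (0, 0.2002)
Directrix: y = -0.2002

Focus = (0, 0.2002), Directrix: y = -0.2002


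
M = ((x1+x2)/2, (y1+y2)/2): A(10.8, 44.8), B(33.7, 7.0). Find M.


Mx = (10.8 + 33.7)/2 = 44.5/2 = 22.2500
My = (44.8 + 7.0)/2 = 51.8/2 = 25.9000

(22.2500, 25.9000)


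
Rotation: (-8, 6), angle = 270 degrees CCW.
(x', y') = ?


cos(270) = 0, sin(270) = -1
x' = -8*0 - 6*(-1) = 6
y' = -8*(-1) + 6*0 = 8

(6, 8)


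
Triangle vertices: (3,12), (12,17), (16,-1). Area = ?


3*(17+ 1) = 54
12*(-1-12) = -156
16*(12-17) = -80
sum = -182
Area = |-182|/2 = 91.0000

91.0000 sq units


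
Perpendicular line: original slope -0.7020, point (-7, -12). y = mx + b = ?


Perpendicular slope = -1/m1 = -1/(-0.7020) = 1.4245
b2 = y0 - m2*x0 = -12 - 7/(-0.7020) = -12 + 9.9715 = -2.0285

y = 1.4245x - 2.0285


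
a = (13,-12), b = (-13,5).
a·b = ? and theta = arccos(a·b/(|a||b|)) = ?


a·b = 13*(-13) - 12*5 = -169 - 60 = -229
|a| = sqrt(169+144) = 17.6918
|b| = sqrt(169+25) = 13.9284
cos(theta) = -229/(sqrt(313)*sqrt(194)) = -229/sqrt(60722) = -0.929314
theta = arccos(-229/sqrt(60722)) = 158.3281 degrees

a·b = -229, theta = 158.3281 deg


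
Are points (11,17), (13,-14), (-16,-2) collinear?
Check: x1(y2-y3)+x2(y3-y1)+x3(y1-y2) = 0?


11*(-14+ 2) + 13*(-2-17) - 16*(17+ 14)
= -132 - 247 - 496 = -875

No, not collinear (determinant = -875)


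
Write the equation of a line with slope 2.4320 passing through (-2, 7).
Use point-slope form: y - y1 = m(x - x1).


y - 7 = 2.4320(x + 2)
y = 2.4320x + 7 - 2.4320*(-2)
y = 2.4320x + 11.8640

y = 2.4320x + 11.8640


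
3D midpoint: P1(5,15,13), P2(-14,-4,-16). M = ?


Mx = (5- 14)/2 = -4.5000
My = (15- 4)/2 = 5.5000
Mz = (13- 16)/2 = -1.5000

M = (-4.5000, 5.5000, -1.5000)


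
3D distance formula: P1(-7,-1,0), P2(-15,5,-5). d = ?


dx=-8, dy=6, dz=-5
d = sqrt(64+36+25) = sqrt(125) = 11.1803

11.1803


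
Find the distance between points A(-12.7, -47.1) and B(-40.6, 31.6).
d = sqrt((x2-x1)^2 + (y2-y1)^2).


dx = -40.6 + 12.7 = -27.9
dy = 31.6 + 47.1 = 78.7
d = sqrt(778.41 + 6193.69) = sqrt(6972.1) = 83.4991

83.4991


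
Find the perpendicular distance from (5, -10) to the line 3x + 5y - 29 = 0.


|3*5 + 5*(-10) - 29| = |-64| = 64
sqrt(9 + 25) = sqrt(34) = 5.8310
d = 64/sqrt(34) = 10.9759

10.9759


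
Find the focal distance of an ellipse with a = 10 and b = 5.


c^2 = 10^2 - 5^2 = 100 - 25 = 75
c = sqrt(75) = 8.6603

c = 8.6603


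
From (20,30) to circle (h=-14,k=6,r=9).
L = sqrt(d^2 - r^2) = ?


d = sqrt((20+ 14)^2 + (30-6)^2) = sqrt(1156+576) = 41.6173
L = sqrt(1732.0000 - 81) = sqrt(1651.0000) = 40.6325

40.6325


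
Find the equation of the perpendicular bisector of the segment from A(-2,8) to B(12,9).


Midpoint = (5, 8.5)
Slope of AB = dy/dx = 1/14 = 0.0714
Perp slope = -dx/dy = -14/1 = -14.0000
b = My - (perp slope)*Mx = 8.5 + (14*5)/1 = 8.5 + 70.0000 = 78.5000

y = -14.0000x + 78.5000


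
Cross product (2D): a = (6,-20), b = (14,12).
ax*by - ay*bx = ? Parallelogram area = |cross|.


cross = 6*12 + 20*14 = 72 + 280 = 352
Parallelogram area = |352| = 352

cross = 352, parallelogram area = 352


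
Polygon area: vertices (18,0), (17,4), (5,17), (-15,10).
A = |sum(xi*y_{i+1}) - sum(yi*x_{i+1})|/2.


sum(xi*y_{i+1}) = 18*4 + 17*17 + 5*10 - 15*0 = 411
sum(yi*x_{i+1}) = 0*17 + 4*5 + 17*(-15) + 10*18 = -55
Area = |411 + 55|/2 = 466/2 = 233.0000

233.0000 sq units


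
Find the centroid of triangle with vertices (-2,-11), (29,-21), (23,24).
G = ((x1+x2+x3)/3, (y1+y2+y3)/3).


Gx = (-2+29+23)/3 = 50/3 = 16.6667
Gy = (-11- 21+24)/3 = -8/3 = -2.6667

G = (16.6667, -2.6667)


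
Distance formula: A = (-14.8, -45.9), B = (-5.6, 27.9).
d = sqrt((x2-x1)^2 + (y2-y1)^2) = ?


dx = -5.6 + 14.8 = 9.2
dy = 27.9 + 45.9 = 73.8
d = sqrt(84.64 + 5446.44) = sqrt(5531.08) = 74.3712

74.3712


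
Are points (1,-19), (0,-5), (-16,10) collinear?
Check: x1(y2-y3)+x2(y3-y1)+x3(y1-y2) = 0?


1*(-5-10) + 0*(10+ 19) - 16*(-19+ 5)
= -15 + 0 + 224 = 209

No, not collinear (determinant = 209)


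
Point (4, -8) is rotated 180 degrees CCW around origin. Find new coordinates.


cos(180) = -1, sin(180) = 0
x' = 4*(-1) + 8*0 = -4
y' = 4*0 - 8*(-1) = 8

(-4, 8)


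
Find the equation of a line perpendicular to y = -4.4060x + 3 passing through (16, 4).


Perpendicular slope = -1/m1 = -1/(-4.4060) = 0.2270
b2 = y0 - m2*x0 = 4 + 16/(-4.4060) = 4 - 3.6314 = 0.3686

y = 0.2270x + 0.3686


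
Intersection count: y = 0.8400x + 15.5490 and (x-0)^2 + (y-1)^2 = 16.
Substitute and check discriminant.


Substitute y = 0.8400x + 15.5490: (x-0)^2 + (0.8400x+15.5490-1)^2 = 16
Expand to Ax^2 + Bx + C = 0, where b-k = 14.549
A = 1+m^2 = 1.7056
B = 2(m(b-k) - h) = 2(0.8400*14.549 - 0) = 24.44232
C = h^2 + (b-k)^2 - r^2 = 0 + 211.673401 - 16 = 195.673401
disc = B^2-4AC = 597.4270 - 1334.9622 = -737.5352
disc < 0

0 intersection points


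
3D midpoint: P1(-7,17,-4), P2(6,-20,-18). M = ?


Mx = (-7+6)/2 = -0.5000
My = (17- 20)/2 = -1.5000
Mz = (-4- 18)/2 = -11.0000

M = (-0.5000, -1.5000, -11.0000)


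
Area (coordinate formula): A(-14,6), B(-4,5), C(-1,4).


-14*(5-4) = -14
-4*(4-6) = 8
-1*(6-5) = -1
sum = -7
Area = |-7|/2 = 3.5000

3.5000 sq units


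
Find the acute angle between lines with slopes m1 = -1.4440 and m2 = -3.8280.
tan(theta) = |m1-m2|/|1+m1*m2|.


m1-m2 = 2.384
1+m1*m2 = 6.527632
tan(theta) = |2.384/6.527632| = 0.365217
theta = arctan(|2.384/6.527632|) = 20.0630 degrees (acute angle)

20.0630 degrees


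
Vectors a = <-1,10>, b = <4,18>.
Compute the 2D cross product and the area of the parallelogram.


cross = -1*18 - 10*4 = -18 - 40 = -58
Parallelogram area = |-58| = 58

cross = -58, parallelogram area = 58


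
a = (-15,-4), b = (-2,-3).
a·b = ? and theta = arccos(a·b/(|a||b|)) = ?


a·b = -15*(-2) - 4*(-3) = 30 + 12 = 42
|a| = sqrt(225+16) = 15.5242
|b| = sqrt(4+9) = 3.6056
cos(theta) = 42/(sqrt(241)*sqrt(13)) = 42/sqrt(3133) = 0.750359
theta = arccos(42/sqrt(3133)) = 41.3785 degrees

a·b = 42, theta = 41.3785 deg


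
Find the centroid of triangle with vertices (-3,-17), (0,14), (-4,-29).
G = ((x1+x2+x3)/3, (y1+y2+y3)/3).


Gx = (-3+0- 4)/3 = -7/3 = -2.3333
Gy = (-17+14- 29)/3 = -32/3 = -10.6667

G = (-2.3333, -10.6667)


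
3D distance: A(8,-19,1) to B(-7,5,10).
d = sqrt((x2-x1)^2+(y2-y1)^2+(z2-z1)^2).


dx=-15, dy=24, dz=9
d = sqrt(225+576+81) = sqrt(882) = 29.6985

29.6985


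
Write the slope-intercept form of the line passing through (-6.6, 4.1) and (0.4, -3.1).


m = (-7.2)/(7.0) = -1.0286
b = y1 - m*x1 = 4.1 - (-7.2*(-6.6))/(7.0) = 4.1 - 6.7886 = -2.6886

y = -1.0286x - 2.6886


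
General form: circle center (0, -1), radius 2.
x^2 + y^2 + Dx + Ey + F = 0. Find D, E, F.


(x-0)^2 + (y+ 1)^2 = 2^2
D = -2h = 0, E = -2k = 2
F = h^2+k^2-r^2 = 0+1-4 = -3

D = 0, E = 2, F = -3


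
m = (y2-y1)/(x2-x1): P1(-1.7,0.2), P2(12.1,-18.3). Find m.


dy = -18.3 - 0.2 = -18.5
dx = 12.1 + 1.7 = 13.8
m = -18.5/13.8 = -1.3406

m = -1.3406


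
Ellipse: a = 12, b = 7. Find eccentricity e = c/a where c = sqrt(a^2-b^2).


c = sqrt(144-49) = sqrt(95) = 9.7468
e = c/a = sqrt(95)/12 = 0.8122

e = 0.8122


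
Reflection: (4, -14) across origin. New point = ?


Reflection rule for origin: (-x, -y)
(4, -14) -> (-4, 14)

(-4, 14)


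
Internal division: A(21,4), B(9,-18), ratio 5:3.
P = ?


Px = (5*9 + 3*21)/8 = 108/8 = 13.5000
Py = (5*(-18) + 3*4)/8 = -78/8 = -9.7500

P = (13.5000, -9.7500)


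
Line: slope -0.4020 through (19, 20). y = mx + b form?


y - 20 = -0.4020(x - 19)
y = -0.4020x + 20 + 0.4020*19
y = -0.4020x + 27.6380

y = -0.4020x + 27.6380


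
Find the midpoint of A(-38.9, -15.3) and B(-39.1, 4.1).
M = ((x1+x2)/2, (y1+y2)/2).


Mx = (-38.9 - 39.1)/2 = -78.0/2 = -39.0000
My = (-15.3 + 4.1)/2 = -11.2/2 = -5.6000

(-39.0000, -5.6000)


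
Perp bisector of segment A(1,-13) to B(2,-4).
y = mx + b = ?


Midpoint = (1.5, -8.5)
Slope of AB = dy/dx = 9/1 = 9.0000
Perp slope = -dx/dy = -1/9 = -0.1111
b = My - (perp slope)*Mx = -8.5 + (1*1.5)/9 = -8.5 + 0.1667 = -8.3333

y = -0.1111x - 8.3333


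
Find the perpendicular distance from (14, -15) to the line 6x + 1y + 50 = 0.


|6*14 + 1*(-15) + 50| = |119| = 119
sqrt(36 + 1) = sqrt(37) = 6.0828
d = 119/sqrt(37) = 19.5635

19.5635


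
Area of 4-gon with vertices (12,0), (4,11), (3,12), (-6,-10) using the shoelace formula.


sum(xi*y_{i+1}) = 12*11 + 4*12 + 3*(-10) - 6*0 = 150
sum(yi*x_{i+1}) = 0*4 + 11*3 + 12*(-6) - 10*12 = -159
Area = |150 + 159|/2 = 309/2 = 154.5000

154.5000 sq units


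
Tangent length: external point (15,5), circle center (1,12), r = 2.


d = sqrt((15-1)^2 + (5-12)^2) = sqrt(196+49) = 15.6525
L = sqrt(245.0000 - 4) = sqrt(241.0000) = 15.5242

15.5242


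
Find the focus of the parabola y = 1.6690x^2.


a = 1.6690
4a = 6.6760
focus = (0, 1/6.6760) = (0, 0.1498)

Focus = (0, 0.1498)


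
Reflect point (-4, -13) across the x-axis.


Reflection rule for x-axis: (x, -y)
(-4, -13) -> (-4, 13)

(-4, 13)


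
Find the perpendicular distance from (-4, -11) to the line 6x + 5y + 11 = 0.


|6*(-4) + 5*(-11) + 11| = |-68| = 68
sqrt(36 + 25) = sqrt(61) = 7.8102
d = 68/sqrt(61) = 8.7065

8.7065


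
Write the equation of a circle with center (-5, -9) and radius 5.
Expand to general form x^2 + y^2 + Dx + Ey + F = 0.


(x+ 5)^2 + (y+ 9)^2 = 5^2
D = -2h = 10, E = -2k = 18
F = h^2+k^2-r^2 = 25+81-25 = 81

x^2 + y^2 + 10x + 18y + 81 = 0


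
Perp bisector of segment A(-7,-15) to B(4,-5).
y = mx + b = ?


Midpoint = (-1.5, -10)
Slope of AB = dy/dx = 10/11 = 0.9091
Perp slope = -dx/dy = -11/10 = -1.1000
b = My - (perp slope)*Mx = -10 + (11*(-1.5))/10 = -10 - 1.6500 = -11.6500

y = -1.1000x - 11.6500


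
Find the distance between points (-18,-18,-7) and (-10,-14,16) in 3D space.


dx=8, dy=4, dz=23
d = sqrt(64+16+529) = sqrt(609) = 24.6779

24.6779


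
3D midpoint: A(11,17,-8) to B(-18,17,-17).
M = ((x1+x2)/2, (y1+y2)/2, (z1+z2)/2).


Mx = (11- 18)/2 = -3.5000
My = (17+17)/2 = 17.0000
Mz = (-8- 17)/2 = -12.5000

M = (-3.5000, 17.0000, -12.5000)


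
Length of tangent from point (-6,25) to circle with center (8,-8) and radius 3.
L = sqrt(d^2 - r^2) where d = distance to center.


d = sqrt((-6-8)^2 + (25+ 8)^2) = sqrt(196+1089) = 35.8469
L = sqrt(1285.0000 - 9) = sqrt(1276.0000) = 35.7211

35.7211


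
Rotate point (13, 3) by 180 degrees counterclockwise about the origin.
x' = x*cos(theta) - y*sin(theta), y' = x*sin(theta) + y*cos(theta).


cos(180) = -1, sin(180) = 0
x' = 13*(-1) - 3*0 = -13
y' = 13*0 + 3*(-1) = -3

(-13, -3)


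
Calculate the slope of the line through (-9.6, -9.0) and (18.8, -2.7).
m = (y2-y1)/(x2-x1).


dy = -2.7 + 9.0 = 6.3
dx = 18.8 + 9.6 = 28.4
m = 6.3/28.4 = 0.2218

m = 0.2218


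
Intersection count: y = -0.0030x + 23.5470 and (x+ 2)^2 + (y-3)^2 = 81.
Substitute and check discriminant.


Substitute y = -0.0030x + 23.5470: (x+ 2)^2 + (-0.0030x+23.5470-3)^2 = 81
Expand to Ax^2 + Bx + C = 0, where b-k = 20.547
A = 1+m^2 = 1.000009
B = 2(m(b-k) - h) = 2(-0.0030*20.547 + 2) = 3.876718
C = h^2 + (b-k)^2 - r^2 = 4 + 422.179209 - 81 = 345.179209
disc = B^2-4AC = 15.0289 - 1380.7293 = -1365.7004
disc < 0

0 intersection points


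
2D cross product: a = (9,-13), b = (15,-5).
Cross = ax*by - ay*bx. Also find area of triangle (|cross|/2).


cross = 9*(-5) + 13*15 = -45 + 195 = 150
Triangle area = |150|/2 = 150/2 = 75.0000

cross = 150, triangle area = 75.0000


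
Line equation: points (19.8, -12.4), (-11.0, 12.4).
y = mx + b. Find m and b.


m = (24.8)/(-30.8) = -0.8052
b = y1 - m*x1 = -12.4 - (24.8*19.8)/(-30.8) = -12.4 + 15.9429 = 3.5429

y = -0.8052x + 3.5429


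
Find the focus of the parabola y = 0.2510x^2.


a = 0.2510
4a = 1.0040
focus = (0, 1/1.0040) = (0, 0.9960)

Focus = (0, 0.9960)


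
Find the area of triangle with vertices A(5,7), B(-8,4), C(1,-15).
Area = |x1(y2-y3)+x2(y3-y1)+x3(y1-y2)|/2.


5*(4+ 15) = 95
-8*(-15-7) = 176
1*(7-4) = 3
sum = 274
Area = |274|/2 = 137.0000

137.0000 sq units


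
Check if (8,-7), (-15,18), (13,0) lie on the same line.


8*(18-0) - 15*(0+ 7) + 13*(-7-18)
= 144 - 105 - 325 = -286

No, not collinear (determinant = -286)


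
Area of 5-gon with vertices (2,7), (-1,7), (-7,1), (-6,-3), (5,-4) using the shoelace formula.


sum(xi*y_{i+1}) = 2*7 - 1*1 - 7*(-3) - 6*(-4) + 5*7 = 93
sum(yi*x_{i+1}) = 7*(-1) + 7*(-7) + 1*(-6) - 3*5 - 4*2 = -85
Area = |93 + 85|/2 = 178/2 = 89.0000

89.0000 sq units


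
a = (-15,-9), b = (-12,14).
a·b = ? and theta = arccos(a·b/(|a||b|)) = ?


a·b = -15*(-12) - 9*14 = 180 - 126 = 54
|a| = sqrt(225+81) = 17.4929
|b| = sqrt(144+196) = 18.4391
cos(theta) = 54/(sqrt(306)*sqrt(340)) = 54/sqrt(104040) = 0.167415
theta = arccos(54/sqrt(104040)) = 80.3625 degrees

a·b = 54, theta = 80.3625 deg


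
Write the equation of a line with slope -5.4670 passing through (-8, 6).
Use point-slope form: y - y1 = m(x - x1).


y - 6 = -5.4670(x + 8)
y = -5.4670x + 6 + 5.4670*(-8)
y = -5.4670x - 37.7360

y = -5.4670x - 37.7360


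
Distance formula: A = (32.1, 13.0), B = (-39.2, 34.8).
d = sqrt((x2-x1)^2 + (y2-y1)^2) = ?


dx = -39.2 - 32.1 = -71.3
dy = 34.8 - 13.0 = 21.8
d = sqrt(5083.69 + 475.24) = sqrt(5558.93) = 74.5582

74.5582


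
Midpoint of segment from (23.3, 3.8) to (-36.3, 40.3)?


Mx = (23.3 - 36.3)/2 = -13/2 = -6.5000
My = (3.8 + 40.3)/2 = 44.1/2 = 22.0500

(-6.5000, 22.0500)


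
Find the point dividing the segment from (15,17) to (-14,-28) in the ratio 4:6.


Px = (4*(-14) + 6*15)/10 = 34/10 = 3.4000
Py = (4*(-28) + 6*17)/10 = -10/10 = -1.0000

P = (3.4000, -1.0000)


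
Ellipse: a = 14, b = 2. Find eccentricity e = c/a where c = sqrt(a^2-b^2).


c = sqrt(196-4) = sqrt(192) = 13.8564
e = c/a = sqrt(192)/14 = 0.9897

e = 0.9897


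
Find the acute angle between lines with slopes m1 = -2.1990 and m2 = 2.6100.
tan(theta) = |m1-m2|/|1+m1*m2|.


m1-m2 = -4.809
1+m1*m2 = -4.73939
tan(theta) = |-4.809/(-4.73939)| = 1.014688
theta = arctan(|-4.809/(-4.73939)|) = 45.4177 degrees (acute angle)

45.4177 degrees


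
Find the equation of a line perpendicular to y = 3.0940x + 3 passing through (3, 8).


Perpendicular slope = -1/m1 = -1/3.0940 = -0.3232
b2 = y0 - m2*x0 = 8 + 3/3.0940 = 8 + 0.9696 = 8.9696

y = -0.3232x + 8.9696


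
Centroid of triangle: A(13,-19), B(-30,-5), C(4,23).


Gx = (13- 30+4)/3 = -13/3 = -4.3333
Gy = (-19- 5+23)/3 = -1/3 = -0.3333

G = (-4.3333, -0.3333)


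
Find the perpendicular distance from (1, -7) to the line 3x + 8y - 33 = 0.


|3*1 + 8*(-7) - 33| = |-86| = 86
sqrt(9 + 64) = sqrt(73) = 8.5440
d = 86/sqrt(73) = 10.0655

10.0655


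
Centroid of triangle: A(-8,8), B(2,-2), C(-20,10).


Gx = (-8+2- 20)/3 = -26/3 = -8.6667
Gy = (8- 2+10)/3 = 16/3 = 5.3333

G = (-8.6667, 5.3333)


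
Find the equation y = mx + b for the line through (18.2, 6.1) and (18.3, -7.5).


m = (-13.6)/(0.1) = -136.0000
b = y1 - m*x1 = 6.1 - (-13.6*18.2)/(0.1) = 6.1 + 2475.2000 = 2481.3000

y = -136.0000x + 2481.3000


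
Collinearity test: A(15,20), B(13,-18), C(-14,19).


15*(-18-19) + 13*(19-20) - 14*(20+ 18)
= -555 - 13 - 532 = -1100

No, not collinear (determinant = -1100)


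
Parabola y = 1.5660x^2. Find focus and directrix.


a = 1.5660
1/(4a) = 0.1596
Focus = (0, 0.1596)
Directrix: y = -0.1596

Focus = (0, 0.1596), Directrix: y = -0.1596


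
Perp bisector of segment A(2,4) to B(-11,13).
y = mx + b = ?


Midpoint = (-4.5, 8.5)
Slope of AB = dy/dx = 9/(-13) = -0.6923
Perp slope = -dx/dy = 13/9 = 1.4444
b = My - (perp slope)*Mx = 8.5 + (-13*(-4.5))/9 = 8.5 + 6.5000 = 15.0000

y = 1.4444x + 15.0000


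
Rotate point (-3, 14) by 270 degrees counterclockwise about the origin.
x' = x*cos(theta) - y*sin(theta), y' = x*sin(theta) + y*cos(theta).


cos(270) = 0, sin(270) = -1
x' = -3*0 - 14*(-1) = 14
y' = -3*(-1) + 14*0 = 3

(14, 3)


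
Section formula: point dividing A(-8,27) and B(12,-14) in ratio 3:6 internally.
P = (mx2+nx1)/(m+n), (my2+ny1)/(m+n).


Px = (3*12 + 6*(-8))/9 = -12/9 = -1.3333
Py = (3*(-14) + 6*27)/9 = 120/9 = 13.3333

P = (-1.3333, 13.3333)


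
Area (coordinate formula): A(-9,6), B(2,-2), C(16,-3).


-9*(-2+ 3) = -9
2*(-3-6) = -18
16*(6+ 2) = 128
sum = 101
Area = |101|/2 = 50.5000

50.5000 sq units


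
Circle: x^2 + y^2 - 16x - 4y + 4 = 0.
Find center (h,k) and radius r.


h = -D/2 = 16/2 = 8
k = -E/2 = 4/2 = 2
r^2 = h^2 + k^2 - F = 64 + 4 - 4 = 64
r = 8

Center (8, 2), radius = 8


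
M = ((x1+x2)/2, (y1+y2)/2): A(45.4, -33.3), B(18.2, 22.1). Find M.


Mx = (45.4 + 18.2)/2 = 63.6/2 = 31.8000
My = (-33.3 + 22.1)/2 = -11.2/2 = -5.6000

(31.8000, -5.6000)


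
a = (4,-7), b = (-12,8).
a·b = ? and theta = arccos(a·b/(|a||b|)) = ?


a·b = 4*(-12) - 7*8 = -48 - 56 = -104
|a| = sqrt(16+49) = 8.0623
|b| = sqrt(144+64) = 14.4222
cos(theta) = -104/(sqrt(65)*sqrt(208)) = -104/sqrt(13520) = -0.894427
theta = arccos(-104/sqrt(13520)) = 153.4349 degrees

a·b = -104, theta = 153.4349 deg


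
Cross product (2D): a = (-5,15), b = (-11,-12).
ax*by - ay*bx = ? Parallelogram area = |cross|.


cross = -5*(-12) - 15*(-11) = 60 + 165 = 225
Parallelogram area = |225| = 225

cross = 225, parallelogram area = 225


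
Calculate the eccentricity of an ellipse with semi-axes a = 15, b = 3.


c = sqrt(225-9) = sqrt(216) = 14.6969
e = c/a = sqrt(216)/15 = 0.9798

e = 0.9798


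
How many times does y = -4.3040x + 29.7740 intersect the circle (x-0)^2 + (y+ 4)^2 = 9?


Substitute y = -4.3040x + 29.7740: (x-0)^2 + (-4.3040x+29.7740+ 4)^2 = 9
Expand to Ax^2 + Bx + C = 0, where b-k = 33.774
A = 1+m^2 = 19.524416
B = 2(m(b-k) - h) = 2(-4.3040*33.774 - 0) = -290.726592
C = h^2 + (b-k)^2 - r^2 = 0 + 1140.683076 - 9 = 1131.683076
disc = B^2-4AC = 84521.9513 - 88381.8046 = -3859.8533
disc < 0

0 intersection points


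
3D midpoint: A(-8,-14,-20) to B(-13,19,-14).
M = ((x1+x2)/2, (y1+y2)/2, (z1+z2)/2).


Mx = (-8- 13)/2 = -10.5000
My = (-14+19)/2 = 2.5000
Mz = (-20- 14)/2 = -17.0000

M = (-10.5000, 2.5000, -17.0000)


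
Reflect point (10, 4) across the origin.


Reflection rule for origin: (-x, -y)
(10, 4) -> (-10, -4)

(-10, -4)


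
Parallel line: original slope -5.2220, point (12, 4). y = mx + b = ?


Parallel lines have equal slopes.
m2 = -5.2220
b2 = 4 + 5.2220*12 = 66.6640

y = -5.2220x + 66.6640


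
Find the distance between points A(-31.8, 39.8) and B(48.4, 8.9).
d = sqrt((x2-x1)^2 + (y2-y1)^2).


dx = 48.4 + 31.8 = 80.2
dy = 8.9 - 39.8 = -30.9
d = sqrt(6432.04 + 954.81) = sqrt(7386.85) = 85.9468

85.9468


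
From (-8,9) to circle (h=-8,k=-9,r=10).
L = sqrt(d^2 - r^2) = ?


d = sqrt((-8+ 8)^2 + (9+ 9)^2) = sqrt(0+324) = 18.0000
L = sqrt(324.0000 - 100) = sqrt(224.0000) = 14.9666

14.9666


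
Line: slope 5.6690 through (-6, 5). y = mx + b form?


y - 5 = 5.6690(x + 6)
y = 5.6690x + 5 - 5.6690*(-6)
y = 5.6690x + 39.0140

y = 5.6690x + 39.0140


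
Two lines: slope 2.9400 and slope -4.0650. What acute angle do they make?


m1-m2 = 7.005
1+m1*m2 = -10.9511
tan(theta) = |7.005/(-10.9511)| = 0.639662
theta = arctan(|7.005/(-10.9511)|) = 32.6055 degrees (acute angle)

32.6055 degrees


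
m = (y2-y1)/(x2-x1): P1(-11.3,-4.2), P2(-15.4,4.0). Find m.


dy = 4.0 + 4.2 = 8.2
dx = -15.4 + 11.3 = -4.1
m = 8.2/(-4.1) = -2.0000

m = -2.0000


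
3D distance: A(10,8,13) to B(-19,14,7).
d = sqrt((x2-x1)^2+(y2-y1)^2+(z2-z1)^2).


dx=-29, dy=6, dz=-6
d = sqrt(841+36+36) = sqrt(913) = 30.2159

30.2159


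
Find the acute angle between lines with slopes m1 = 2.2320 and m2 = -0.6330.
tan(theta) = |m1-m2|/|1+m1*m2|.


m1-m2 = 2.865
1+m1*m2 = -0.412856
tan(theta) = |2.865/(-0.412856)| = 6.939466
theta = arctan(|2.865/(-0.412856)|) = 81.7999 degrees (acute angle)

81.7999 degrees


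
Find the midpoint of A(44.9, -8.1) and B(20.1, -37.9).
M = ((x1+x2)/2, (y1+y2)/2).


Mx = (44.9 + 20.1)/2 = 65.0/2 = 32.5000
My = (-8.1 - 37.9)/2 = -46.0/2 = -23.0000

(32.5000, -23.0000)


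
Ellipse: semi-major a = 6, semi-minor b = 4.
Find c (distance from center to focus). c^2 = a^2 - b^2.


c^2 = 6^2 - 4^2 = 36 - 16 = 20
c = sqrt(20) = 4.4721

c = 4.4721


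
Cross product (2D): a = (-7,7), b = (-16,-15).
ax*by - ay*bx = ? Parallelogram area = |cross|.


cross = -7*(-15) - 7*(-16) = 105 + 112 = 217
Parallelogram area = |217| = 217

cross = 217, parallelogram area = 217


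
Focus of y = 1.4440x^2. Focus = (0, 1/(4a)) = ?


a = 1.4440
4a = 5.7760
focus = (0, 1/5.7760) = (0, 0.1731)

Focus = (0, 0.1731)


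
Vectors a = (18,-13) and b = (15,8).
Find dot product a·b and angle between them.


a·b = 18*15 - 13*8 = 270 - 104 = 166
|a| = sqrt(324+169) = 22.2036
|b| = sqrt(225+64) = 17.0000
cos(theta) = 166/(sqrt(493)*sqrt(289)) = 166/sqrt(142477) = 0.439780
theta = arccos(166/sqrt(142477)) = 63.9101 degrees

a·b = 166, theta = 63.9101 deg
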